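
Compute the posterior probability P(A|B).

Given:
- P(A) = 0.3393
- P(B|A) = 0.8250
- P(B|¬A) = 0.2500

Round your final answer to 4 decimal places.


Bayes' theorem: P(A|B) = P(B|A) × P(A) / P(B)

Step 1: Calculate P(B) using law of total probability
P(B) = P(B|A)P(A) + P(B|¬A)P(¬A)
     = 0.8250 × 0.3393 + 0.2500 × 0.6607
     = 0.27992250 + 0.16517500
     = 0.44509750

Step 2: Apply Bayes' theorem
P(A|B) = P(B|A) × P(A) / P(B)
       = 0.27992250 / 0.44509750
       = 0.6289


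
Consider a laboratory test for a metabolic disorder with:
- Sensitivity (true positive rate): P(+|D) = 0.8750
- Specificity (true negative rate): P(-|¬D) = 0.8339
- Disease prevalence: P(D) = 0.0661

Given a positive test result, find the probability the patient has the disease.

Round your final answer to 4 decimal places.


Let D = has disease, + = positive test

Given:
- P(D) = 0.0661 (prevalence)
- P(+|D) = 0.8750 (sensitivity)
- P(-|¬D) = 0.8339 (specificity)
- P(+|¬D) = 0.1661 (false positive rate = 1 - specificity)

Step 1: Find P(+)
P(+) = P(+|D)P(D) + P(+|¬D)P(¬D)
     = 0.8750 × 0.0661 + 0.1661 × 0.9339
     = 0.05783750 + 0.15512079
     = 0.21295829

Step 2: Apply Bayes' theorem for P(D|+)
P(D|+) = P(+|D)P(D) / P(+)
       = 0.05783750 / 0.21295829
       = 0.2716


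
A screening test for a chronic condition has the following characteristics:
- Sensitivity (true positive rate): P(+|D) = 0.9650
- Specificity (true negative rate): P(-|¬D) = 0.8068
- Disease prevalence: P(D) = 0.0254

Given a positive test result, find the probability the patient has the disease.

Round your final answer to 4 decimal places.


Let D = has disease, + = positive test

Given:
- P(D) = 0.0254 (prevalence)
- P(+|D) = 0.9650 (sensitivity)
- P(-|¬D) = 0.8068 (specificity)
- P(+|¬D) = 0.1932 (false positive rate = 1 - specificity)

Step 1: Find P(+)
P(+) = P(+|D)P(D) + P(+|¬D)P(¬D)
     = 0.9650 × 0.0254 + 0.1932 × 0.9746
     = 0.02451100 + 0.18829272
     = 0.21280372

Step 2: Apply Bayes' theorem for P(D|+)
P(D|+) = P(+|D)P(D) / P(+)
       = 0.02451100 / 0.21280372
       = 0.1152


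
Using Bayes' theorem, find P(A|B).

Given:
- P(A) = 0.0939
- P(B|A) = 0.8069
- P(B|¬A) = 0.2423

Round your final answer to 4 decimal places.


Bayes' theorem: P(A|B) = P(B|A) × P(A) / P(B)

Step 1: Calculate P(B) using law of total probability
P(B) = P(B|A)P(A) + P(B|¬A)P(¬A)
     = 0.8069 × 0.0939 + 0.2423 × 0.9061
     = 0.07576791 + 0.21954803
     = 0.29531594

Step 2: Apply Bayes' theorem
P(A|B) = P(B|A) × P(A) / P(B)
       = 0.07576791 / 0.29531594
       = 0.2566


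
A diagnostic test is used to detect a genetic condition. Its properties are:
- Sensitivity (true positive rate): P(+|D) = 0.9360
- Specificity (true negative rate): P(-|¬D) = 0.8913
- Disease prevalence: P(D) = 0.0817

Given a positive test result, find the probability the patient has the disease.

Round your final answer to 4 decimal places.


Let D = has disease, + = positive test

Given:
- P(D) = 0.0817 (prevalence)
- P(+|D) = 0.9360 (sensitivity)
- P(-|¬D) = 0.8913 (specificity)
- P(+|¬D) = 0.1087 (false positive rate = 1 - specificity)

Step 1: Find P(+)
P(+) = P(+|D)P(D) + P(+|¬D)P(¬D)
     = 0.9360 × 0.0817 + 0.1087 × 0.9183
     = 0.07647120 + 0.09981921
     = 0.17629041

Step 2: Apply Bayes' theorem for P(D|+)
P(D|+) = P(+|D)P(D) / P(+)
       = 0.07647120 / 0.17629041
       = 0.4338


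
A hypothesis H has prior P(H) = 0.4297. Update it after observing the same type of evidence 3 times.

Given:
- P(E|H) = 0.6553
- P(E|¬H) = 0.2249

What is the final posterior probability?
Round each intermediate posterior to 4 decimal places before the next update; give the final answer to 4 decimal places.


Sequential Bayesian updating:

Initial prior: P(H) = 0.4297

Update 1:
  P(E) = 0.6553 × 0.4297 + 0.2249 × 0.5703 = 0.28158241 + 0.12826047 = 0.40984288
  P(H|E) = 0.28158241 / 0.40984288 = 0.6870

Update 2:
  P(E) = 0.6553 × 0.6870 + 0.2249 × 0.3130 = 0.45019110 + 0.07039370 = 0.52058480
  P(H|E) = 0.45019110 / 0.52058480 = 0.8648

Update 3:
  P(E) = 0.6553 × 0.8648 + 0.2249 × 0.1352 = 0.56670344 + 0.03040648 = 0.59710992
  P(H|E) = 0.56670344 / 0.59710992 = 0.9491

Final posterior: 0.9491


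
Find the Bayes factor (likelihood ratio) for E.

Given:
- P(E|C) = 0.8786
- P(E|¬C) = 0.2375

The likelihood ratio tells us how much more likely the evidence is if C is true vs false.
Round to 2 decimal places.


Likelihood Ratio (LR) = P(E|C) / P(E|¬C)

LR = 0.8786 / 0.2375
   = 3.70

The evidence is 3.70 times more likely if C is true than if C is false.
Since LR > 1, the evidence supports C over ¬C.


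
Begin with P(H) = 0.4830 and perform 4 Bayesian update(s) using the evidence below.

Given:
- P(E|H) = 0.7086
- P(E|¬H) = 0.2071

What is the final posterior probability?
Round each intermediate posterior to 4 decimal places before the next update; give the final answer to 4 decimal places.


Sequential Bayesian updating:

Initial prior: P(H) = 0.4830

Update 1:
  P(E) = 0.7086 × 0.4830 + 0.2071 × 0.5170 = 0.34225380 + 0.10707070 = 0.44932450
  P(H|E) = 0.34225380 / 0.44932450 = 0.7617

Update 2:
  P(E) = 0.7086 × 0.7617 + 0.2071 × 0.2383 = 0.53974062 + 0.04935193 = 0.58909255
  P(H|E) = 0.53974062 / 0.58909255 = 0.9162

Update 3:
  P(E) = 0.7086 × 0.9162 + 0.2071 × 0.0838 = 0.64921932 + 0.01735498 = 0.66657430
  P(H|E) = 0.64921932 / 0.66657430 = 0.9740

Update 4:
  P(E) = 0.7086 × 0.9740 + 0.2071 × 0.0260 = 0.69017640 + 0.00538460 = 0.69556100
  P(H|E) = 0.69017640 / 0.69556100 = 0.9923

Final posterior: 0.9923


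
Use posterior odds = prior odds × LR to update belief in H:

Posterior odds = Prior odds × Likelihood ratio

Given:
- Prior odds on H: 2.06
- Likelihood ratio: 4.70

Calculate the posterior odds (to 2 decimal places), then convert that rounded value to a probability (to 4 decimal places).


Step 1: Calculate posterior odds
Posterior odds = Prior odds × LR
               = 2.06 × 4.70
               = 9.68

Step 2: Convert to probability
P(H|E) = Posterior odds / (1 + Posterior odds)
       = 9.68 / (1 + 9.68)
       = 9.68 / 10.68
       = 0.9064

The evidence increased P(H) from 0.6732 to 0.9064.


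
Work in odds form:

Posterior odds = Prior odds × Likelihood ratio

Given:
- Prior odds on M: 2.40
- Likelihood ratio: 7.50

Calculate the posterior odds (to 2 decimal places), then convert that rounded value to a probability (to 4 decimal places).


Step 1: Calculate posterior odds
Posterior odds = Prior odds × LR
               = 2.40 × 7.50
               = 18.00

Step 2: Convert to probability
P(M|E) = Posterior odds / (1 + Posterior odds)
       = 18.00 / (1 + 18.00)
       = 18.00 / 19.00
       = 0.9474

The evidence increased P(M) from 0.7059 to 0.9474.


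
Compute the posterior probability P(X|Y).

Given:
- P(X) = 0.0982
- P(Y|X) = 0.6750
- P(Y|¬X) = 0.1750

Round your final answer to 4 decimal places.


Bayes' theorem: P(X|Y) = P(Y|X) × P(X) / P(Y)

Step 1: Calculate P(Y) using law of total probability
P(Y) = P(Y|X)P(X) + P(Y|¬X)P(¬X)
     = 0.6750 × 0.0982 + 0.1750 × 0.9018
     = 0.06628500 + 0.15781500
     = 0.22410000

Step 2: Apply Bayes' theorem
P(X|Y) = P(Y|X) × P(X) / P(Y)
       = 0.06628500 / 0.22410000
       = 0.2958


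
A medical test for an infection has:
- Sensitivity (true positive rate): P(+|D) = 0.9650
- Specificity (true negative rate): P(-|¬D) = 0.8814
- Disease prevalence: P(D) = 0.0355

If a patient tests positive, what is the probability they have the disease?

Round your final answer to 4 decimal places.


Let D = has disease, + = positive test

Given:
- P(D) = 0.0355 (prevalence)
- P(+|D) = 0.9650 (sensitivity)
- P(-|¬D) = 0.8814 (specificity)
- P(+|¬D) = 0.1186 (false positive rate = 1 - specificity)

Step 1: Find P(+)
P(+) = P(+|D)P(D) + P(+|¬D)P(¬D)
     = 0.9650 × 0.0355 + 0.1186 × 0.9645
     = 0.03425750 + 0.11438970
     = 0.14864720

Step 2: Apply Bayes' theorem for P(D|+)
P(D|+) = P(+|D)P(D) / P(+)
       = 0.03425750 / 0.14864720
       = 0.2305


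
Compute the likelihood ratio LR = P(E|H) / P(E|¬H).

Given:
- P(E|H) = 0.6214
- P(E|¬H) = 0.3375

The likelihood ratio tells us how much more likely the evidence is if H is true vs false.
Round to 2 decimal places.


Likelihood Ratio (LR) = P(E|H) / P(E|¬H)

LR = 0.6214 / 0.3375
   = 1.84

The evidence is 1.84 times more likely if H is true than if H is false.
Because LR exceeds 1, E is evidence for H.


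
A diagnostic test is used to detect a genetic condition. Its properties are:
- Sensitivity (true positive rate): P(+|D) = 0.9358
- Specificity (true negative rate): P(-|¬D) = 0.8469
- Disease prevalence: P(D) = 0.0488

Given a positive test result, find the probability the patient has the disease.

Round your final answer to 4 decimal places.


Let D = has disease, + = positive test

Given:
- P(D) = 0.0488 (prevalence)
- P(+|D) = 0.9358 (sensitivity)
- P(-|¬D) = 0.8469 (specificity)
- P(+|¬D) = 0.1531 (false positive rate = 1 - specificity)

Step 1: Find P(+)
P(+) = P(+|D)P(D) + P(+|¬D)P(¬D)
     = 0.9358 × 0.0488 + 0.1531 × 0.9512
     = 0.04566704 + 0.14562872
     = 0.19129576

Step 2: Apply Bayes' theorem for P(D|+)
P(D|+) = P(+|D)P(D) / P(+)
       = 0.04566704 / 0.19129576
       = 0.2387


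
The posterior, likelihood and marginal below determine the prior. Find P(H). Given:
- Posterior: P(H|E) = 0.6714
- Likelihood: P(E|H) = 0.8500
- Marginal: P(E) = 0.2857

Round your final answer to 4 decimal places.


From Bayes' theorem: P(H|E) = P(E|H) × P(H) / P(E)

Rearranging for P(H):
P(H) = P(H|E) × P(E) / P(E|H)
     = 0.6714 × 0.2857 / 0.8500
     = 0.19181898 / 0.8500
     = 0.2257


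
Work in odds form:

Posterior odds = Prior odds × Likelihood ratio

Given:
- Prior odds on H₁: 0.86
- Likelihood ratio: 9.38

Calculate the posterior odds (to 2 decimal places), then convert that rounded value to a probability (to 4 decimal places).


Step 1: Calculate posterior odds
Posterior odds = Prior odds × LR
               = 0.86 × 9.38
               = 8.07

Step 2: Convert to probability
P(H₁|E) = Posterior odds / (1 + Posterior odds)
       = 8.07 / (1 + 8.07)
       = 8.07 / 9.07
       = 0.8897

The evidence increased P(H₁) from 0.4624 to 0.8897.


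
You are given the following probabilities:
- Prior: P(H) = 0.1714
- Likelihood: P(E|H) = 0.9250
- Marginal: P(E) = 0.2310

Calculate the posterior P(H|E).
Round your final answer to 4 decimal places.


Using Bayes' theorem:

P(H|E) = P(E|H) × P(H) / P(E)
       = 0.9250 × 0.1714 / 0.2310
       = 0.15854500 / 0.2310
       = 0.6863

The evidence strengthens our belief in H.
Prior: 0.1714 → Posterior: 0.6863


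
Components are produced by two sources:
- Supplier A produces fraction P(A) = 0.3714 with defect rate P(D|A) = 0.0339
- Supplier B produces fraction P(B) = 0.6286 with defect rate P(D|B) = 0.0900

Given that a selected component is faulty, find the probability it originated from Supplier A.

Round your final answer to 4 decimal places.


Let A = from Supplier A, D = faulty

Given:
- P(A) = 0.3714, P(B) = 0.6286
- P(D|A) = 0.0339, P(D|B) = 0.0900

Step 1: Find P(D)
P(D) = P(D|A)P(A) + P(D|B)P(B)
     = 0.0339 × 0.3714 + 0.0900 × 0.6286
     = 0.01259046 + 0.05657400
     = 0.06916446

Step 2: Apply Bayes' theorem
P(A|D) = P(D|A)P(A) / P(D)
       = 0.01259046 / 0.06916446
       = 0.1820


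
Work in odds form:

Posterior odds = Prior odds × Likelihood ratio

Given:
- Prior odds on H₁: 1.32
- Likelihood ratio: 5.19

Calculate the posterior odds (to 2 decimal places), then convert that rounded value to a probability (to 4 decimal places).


Step 1: Calculate posterior odds
Posterior odds = Prior odds × LR
               = 1.32 × 5.19
               = 6.85

Step 2: Convert to probability
P(H₁|E) = Posterior odds / (1 + Posterior odds)
       = 6.85 / (1 + 6.85)
       = 6.85 / 7.85
       = 0.8726

The evidence increased P(H₁) from 0.5690 to 0.8726.


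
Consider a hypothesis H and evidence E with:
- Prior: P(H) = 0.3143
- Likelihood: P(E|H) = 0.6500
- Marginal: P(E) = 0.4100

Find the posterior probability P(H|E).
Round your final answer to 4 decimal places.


Using Bayes' theorem:

P(H|E) = P(E|H) × P(H) / P(E)
       = 0.6500 × 0.3143 / 0.4100
       = 0.20429500 / 0.4100
       = 0.4983

The evidence strengthens our belief in H.
Prior: 0.3143 → Posterior: 0.4983


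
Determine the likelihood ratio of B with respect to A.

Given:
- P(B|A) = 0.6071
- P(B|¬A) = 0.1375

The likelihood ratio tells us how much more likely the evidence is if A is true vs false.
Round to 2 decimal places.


Likelihood Ratio (LR) = P(B|A) / P(B|¬A)

LR = 0.6071 / 0.1375
   = 4.42

The evidence is 4.42 times more likely if A is true than if A is false.
Since LR > 1, the evidence supports A over ¬A.


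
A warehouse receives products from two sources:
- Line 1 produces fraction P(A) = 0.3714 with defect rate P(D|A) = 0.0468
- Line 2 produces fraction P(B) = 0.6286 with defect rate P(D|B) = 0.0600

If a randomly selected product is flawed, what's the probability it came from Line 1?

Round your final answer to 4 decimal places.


Let A = from Line 1, D = flawed

Given:
- P(A) = 0.3714, P(B) = 0.6286
- P(D|A) = 0.0468, P(D|B) = 0.0600

Step 1: Find P(D)
P(D) = P(D|A)P(A) + P(D|B)P(B)
     = 0.0468 × 0.3714 + 0.0600 × 0.6286
     = 0.01738152 + 0.03771600
     = 0.05509752

Step 2: Apply Bayes' theorem
P(A|D) = P(D|A)P(A) / P(D)
       = 0.01738152 / 0.05509752
       = 0.3155


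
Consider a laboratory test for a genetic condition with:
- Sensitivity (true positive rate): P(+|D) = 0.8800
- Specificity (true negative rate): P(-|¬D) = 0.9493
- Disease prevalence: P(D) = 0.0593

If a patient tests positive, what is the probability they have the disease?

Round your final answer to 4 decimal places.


Let D = has disease, + = positive test

Given:
- P(D) = 0.0593 (prevalence)
- P(+|D) = 0.8800 (sensitivity)
- P(-|¬D) = 0.9493 (specificity)
- P(+|¬D) = 0.0507 (false positive rate = 1 - specificity)

Step 1: Find P(+)
P(+) = P(+|D)P(D) + P(+|¬D)P(¬D)
     = 0.8800 × 0.0593 + 0.0507 × 0.9407
     = 0.05218400 + 0.04769349
     = 0.09987749

Step 2: Apply Bayes' theorem for P(D|+)
P(D|+) = P(+|D)P(D) / P(+)
       = 0.05218400 / 0.09987749
       = 0.5225


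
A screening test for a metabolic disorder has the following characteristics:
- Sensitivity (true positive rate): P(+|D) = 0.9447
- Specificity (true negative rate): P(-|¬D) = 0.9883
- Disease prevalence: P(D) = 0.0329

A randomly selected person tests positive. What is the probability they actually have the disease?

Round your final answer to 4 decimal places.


Let D = has disease, + = positive test

Given:
- P(D) = 0.0329 (prevalence)
- P(+|D) = 0.9447 (sensitivity)
- P(-|¬D) = 0.9883 (specificity)
- P(+|¬D) = 0.0117 (false positive rate = 1 - specificity)

Step 1: Find P(+)
P(+) = P(+|D)P(D) + P(+|¬D)P(¬D)
     = 0.9447 × 0.0329 + 0.0117 × 0.9671
     = 0.03108063 + 0.01131507
     = 0.04239570

Step 2: Apply Bayes' theorem for P(D|+)
P(D|+) = P(+|D)P(D) / P(+)
       = 0.03108063 / 0.04239570
       = 0.7331


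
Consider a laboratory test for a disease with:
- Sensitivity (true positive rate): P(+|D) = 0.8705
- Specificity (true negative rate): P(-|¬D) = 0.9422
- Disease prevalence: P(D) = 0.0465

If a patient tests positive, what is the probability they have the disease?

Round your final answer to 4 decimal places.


Let D = has disease, + = positive test

Given:
- P(D) = 0.0465 (prevalence)
- P(+|D) = 0.8705 (sensitivity)
- P(-|¬D) = 0.9422 (specificity)
- P(+|¬D) = 0.0578 (false positive rate = 1 - specificity)

Step 1: Find P(+)
P(+) = P(+|D)P(D) + P(+|¬D)P(¬D)
     = 0.8705 × 0.0465 + 0.0578 × 0.9535
     = 0.04047825 + 0.05511230
     = 0.09559055

Step 2: Apply Bayes' theorem for P(D|+)
P(D|+) = P(+|D)P(D) / P(+)
       = 0.04047825 / 0.09559055
       = 0.4235


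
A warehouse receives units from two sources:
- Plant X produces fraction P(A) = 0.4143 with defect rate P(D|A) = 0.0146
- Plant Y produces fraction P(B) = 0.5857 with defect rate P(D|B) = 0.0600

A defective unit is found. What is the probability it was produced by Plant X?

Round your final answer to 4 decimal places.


Let A = from Plant X, D = defective

Given:
- P(A) = 0.4143, P(B) = 0.5857
- P(D|A) = 0.0146, P(D|B) = 0.0600

Step 1: Find P(D)
P(D) = P(D|A)P(A) + P(D|B)P(B)
     = 0.0146 × 0.4143 + 0.0600 × 0.5857
     = 0.00604878 + 0.03514200
     = 0.04119078

Step 2: Apply Bayes' theorem
P(A|D) = P(D|A)P(A) / P(D)
       = 0.00604878 / 0.04119078
       = 0.1468


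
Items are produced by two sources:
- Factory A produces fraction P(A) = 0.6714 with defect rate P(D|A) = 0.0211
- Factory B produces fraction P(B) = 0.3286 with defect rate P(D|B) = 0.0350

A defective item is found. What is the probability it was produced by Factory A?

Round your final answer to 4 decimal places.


Let A = from Factory A, D = defective

Given:
- P(A) = 0.6714, P(B) = 0.3286
- P(D|A) = 0.0211, P(D|B) = 0.0350

Step 1: Find P(D)
P(D) = P(D|A)P(A) + P(D|B)P(B)
     = 0.0211 × 0.6714 + 0.0350 × 0.3286
     = 0.01416654 + 0.01150100
     = 0.02566754

Step 2: Apply Bayes' theorem
P(A|D) = P(D|A)P(A) / P(D)
       = 0.01416654 / 0.02566754
       = 0.5519


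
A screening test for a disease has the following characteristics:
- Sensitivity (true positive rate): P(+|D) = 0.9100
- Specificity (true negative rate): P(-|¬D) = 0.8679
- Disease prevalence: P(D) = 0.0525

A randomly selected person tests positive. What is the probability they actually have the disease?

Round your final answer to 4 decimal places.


Let D = has disease, + = positive test

Given:
- P(D) = 0.0525 (prevalence)
- P(+|D) = 0.9100 (sensitivity)
- P(-|¬D) = 0.8679 (specificity)
- P(+|¬D) = 0.1321 (false positive rate = 1 - specificity)

Step 1: Find P(+)
P(+) = P(+|D)P(D) + P(+|¬D)P(¬D)
     = 0.9100 × 0.0525 + 0.1321 × 0.9475
     = 0.04777500 + 0.12516475
     = 0.17293975

Step 2: Apply Bayes' theorem for P(D|+)
P(D|+) = P(+|D)P(D) / P(+)
       = 0.04777500 / 0.17293975
       = 0.2763


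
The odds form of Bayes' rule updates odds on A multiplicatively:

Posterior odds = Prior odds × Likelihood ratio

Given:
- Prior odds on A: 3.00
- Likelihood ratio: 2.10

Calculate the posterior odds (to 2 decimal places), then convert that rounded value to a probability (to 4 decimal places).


Step 1: Calculate posterior odds
Posterior odds = Prior odds × LR
               = 3.00 × 2.10
               = 6.30

Step 2: Convert to probability
P(A|E) = Posterior odds / (1 + Posterior odds)
       = 6.30 / (1 + 6.30)
       = 6.30 / 7.30
       = 0.8630

The evidence increased P(A) from 0.7500 to 0.8630.


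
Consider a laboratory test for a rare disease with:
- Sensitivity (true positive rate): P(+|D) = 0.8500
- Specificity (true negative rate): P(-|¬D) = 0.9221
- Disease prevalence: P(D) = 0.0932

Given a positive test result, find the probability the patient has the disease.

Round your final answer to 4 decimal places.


Let D = has disease, + = positive test

Given:
- P(D) = 0.0932 (prevalence)
- P(+|D) = 0.8500 (sensitivity)
- P(-|¬D) = 0.9221 (specificity)
- P(+|¬D) = 0.0779 (false positive rate = 1 - specificity)

Step 1: Find P(+)
P(+) = P(+|D)P(D) + P(+|¬D)P(¬D)
     = 0.8500 × 0.0932 + 0.0779 × 0.9068
     = 0.07922000 + 0.07063972
     = 0.14985972

Step 2: Apply Bayes' theorem for P(D|+)
P(D|+) = P(+|D)P(D) / P(+)
       = 0.07922000 / 0.14985972
       = 0.5286


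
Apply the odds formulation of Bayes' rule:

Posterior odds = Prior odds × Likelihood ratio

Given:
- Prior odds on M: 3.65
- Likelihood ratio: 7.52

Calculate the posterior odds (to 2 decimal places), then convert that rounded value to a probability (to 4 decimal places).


Step 1: Calculate posterior odds
Posterior odds = Prior odds × LR
               = 3.65 × 7.52
               = 27.45

Step 2: Convert to probability
P(M|E) = Posterior odds / (1 + Posterior odds)
       = 27.45 / (1 + 27.45)
       = 27.45 / 28.45
       = 0.9649

The evidence increased P(M) from 0.7849 to 0.9649.


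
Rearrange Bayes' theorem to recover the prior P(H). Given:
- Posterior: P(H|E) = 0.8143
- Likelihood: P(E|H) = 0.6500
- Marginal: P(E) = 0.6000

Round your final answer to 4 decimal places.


From Bayes' theorem: P(H|E) = P(E|H) × P(H) / P(E)

Rearranging for P(H):
P(H) = P(H|E) × P(E) / P(E|H)
     = 0.8143 × 0.6000 / 0.6500
     = 0.48858000 / 0.6500
     = 0.7517


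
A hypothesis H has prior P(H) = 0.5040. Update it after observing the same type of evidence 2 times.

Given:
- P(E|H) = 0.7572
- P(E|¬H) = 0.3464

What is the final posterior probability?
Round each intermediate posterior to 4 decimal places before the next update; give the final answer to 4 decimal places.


Sequential Bayesian updating:

Initial prior: P(H) = 0.5040

Update 1:
  P(E) = 0.7572 × 0.5040 + 0.3464 × 0.4960 = 0.38162880 + 0.17181440 = 0.55344320
  P(H|E) = 0.38162880 / 0.55344320 = 0.6896

Update 2:
  P(E) = 0.7572 × 0.6896 + 0.3464 × 0.3104 = 0.52216512 + 0.10752256 = 0.62968768
  P(H|E) = 0.52216512 / 0.62968768 = 0.8292

Final posterior: 0.8292


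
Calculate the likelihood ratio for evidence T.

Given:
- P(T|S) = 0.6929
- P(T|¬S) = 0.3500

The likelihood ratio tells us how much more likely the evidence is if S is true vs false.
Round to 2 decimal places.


Likelihood Ratio (LR) = P(T|S) / P(T|¬S)

LR = 0.6929 / 0.3500
   = 1.98

The evidence is 1.98 times more likely if S is true than if S is false.
Because LR exceeds 1, T is evidence for S.


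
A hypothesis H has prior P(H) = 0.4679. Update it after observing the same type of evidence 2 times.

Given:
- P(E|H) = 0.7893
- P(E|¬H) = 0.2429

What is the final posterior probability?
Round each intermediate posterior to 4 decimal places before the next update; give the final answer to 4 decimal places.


Sequential Bayesian updating:

Initial prior: P(H) = 0.4679

Update 1:
  P(E) = 0.7893 × 0.4679 + 0.2429 × 0.5321 = 0.36931347 + 0.12924709 = 0.49856056
  P(H|E) = 0.36931347 / 0.49856056 = 0.7408

Update 2:
  P(E) = 0.7893 × 0.7408 + 0.2429 × 0.2592 = 0.58471344 + 0.06295968 = 0.64767312
  P(H|E) = 0.58471344 / 0.64767312 = 0.9028

Final posterior: 0.9028


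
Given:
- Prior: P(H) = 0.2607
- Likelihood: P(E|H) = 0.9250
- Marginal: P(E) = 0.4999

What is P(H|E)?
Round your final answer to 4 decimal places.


Using Bayes' theorem:

P(H|E) = P(E|H) × P(H) / P(E)
       = 0.9250 × 0.2607 / 0.4999
       = 0.24114750 / 0.4999
       = 0.4824

The evidence strengthens our belief in H.
Prior: 0.2607 → Posterior: 0.4824


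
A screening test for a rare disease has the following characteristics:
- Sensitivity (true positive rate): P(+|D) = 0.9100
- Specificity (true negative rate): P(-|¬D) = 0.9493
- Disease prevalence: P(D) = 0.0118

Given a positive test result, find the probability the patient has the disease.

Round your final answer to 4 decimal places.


Let D = has disease, + = positive test

Given:
- P(D) = 0.0118 (prevalence)
- P(+|D) = 0.9100 (sensitivity)
- P(-|¬D) = 0.9493 (specificity)
- P(+|¬D) = 0.0507 (false positive rate = 1 - specificity)

Step 1: Find P(+)
P(+) = P(+|D)P(D) + P(+|¬D)P(¬D)
     = 0.9100 × 0.0118 + 0.0507 × 0.9882
     = 0.01073800 + 0.05010174
     = 0.06083974

Step 2: Apply Bayes' theorem for P(D|+)
P(D|+) = P(+|D)P(D) / P(+)
       = 0.01073800 / 0.06083974
       = 0.1765


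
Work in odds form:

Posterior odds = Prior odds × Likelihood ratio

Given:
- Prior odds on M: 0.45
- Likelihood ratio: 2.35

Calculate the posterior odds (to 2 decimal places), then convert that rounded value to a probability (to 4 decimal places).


Step 1: Calculate posterior odds
Posterior odds = Prior odds × LR
               = 0.45 × 2.35
               = 1.06

Step 2: Convert to probability
P(M|E) = Posterior odds / (1 + Posterior odds)
       = 1.06 / (1 + 1.06)
       = 1.06 / 2.06
       = 0.5146

The evidence increased P(M) from 0.3103 to 0.5146.


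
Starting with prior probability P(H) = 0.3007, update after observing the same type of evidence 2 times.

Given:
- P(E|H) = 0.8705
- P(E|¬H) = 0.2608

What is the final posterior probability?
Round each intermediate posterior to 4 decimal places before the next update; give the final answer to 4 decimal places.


Sequential Bayesian updating:

Initial prior: P(H) = 0.3007

Update 1:
  P(E) = 0.8705 × 0.3007 + 0.2608 × 0.6993 = 0.26175935 + 0.18237744 = 0.44413679
  P(H|E) = 0.26175935 / 0.44413679 = 0.5894

Update 2:
  P(E) = 0.8705 × 0.5894 + 0.2608 × 0.4106 = 0.51307270 + 0.10708448 = 0.62015718
  P(H|E) = 0.51307270 / 0.62015718 = 0.8273

Final posterior: 0.8273


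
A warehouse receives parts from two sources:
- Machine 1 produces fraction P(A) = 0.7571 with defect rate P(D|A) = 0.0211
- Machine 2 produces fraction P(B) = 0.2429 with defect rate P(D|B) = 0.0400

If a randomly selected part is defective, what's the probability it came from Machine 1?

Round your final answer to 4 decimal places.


Let A = from Machine 1, D = defective

Given:
- P(A) = 0.7571, P(B) = 0.2429
- P(D|A) = 0.0211, P(D|B) = 0.0400

Step 1: Find P(D)
P(D) = P(D|A)P(A) + P(D|B)P(B)
     = 0.0211 × 0.7571 + 0.0400 × 0.2429
     = 0.01597481 + 0.00971600
     = 0.02569081

Step 2: Apply Bayes' theorem
P(A|D) = P(D|A)P(A) / P(D)
       = 0.01597481 / 0.02569081
       = 0.6218


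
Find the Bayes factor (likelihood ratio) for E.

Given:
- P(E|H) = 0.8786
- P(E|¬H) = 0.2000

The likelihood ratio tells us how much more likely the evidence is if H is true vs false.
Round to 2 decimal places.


Likelihood Ratio (LR) = P(E|H) / P(E|¬H)

LR = 0.8786 / 0.2000
   = 4.39

The evidence is 4.39 times more likely if H is true than if H is false.
Because LR exceeds 1, E is evidence for H.


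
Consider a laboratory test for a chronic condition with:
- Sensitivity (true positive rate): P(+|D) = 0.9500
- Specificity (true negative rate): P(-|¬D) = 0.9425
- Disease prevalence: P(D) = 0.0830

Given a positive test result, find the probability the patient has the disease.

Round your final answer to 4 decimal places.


Let D = has disease, + = positive test

Given:
- P(D) = 0.0830 (prevalence)
- P(+|D) = 0.9500 (sensitivity)
- P(-|¬D) = 0.9425 (specificity)
- P(+|¬D) = 0.0575 (false positive rate = 1 - specificity)

Step 1: Find P(+)
P(+) = P(+|D)P(D) + P(+|¬D)P(¬D)
     = 0.9500 × 0.0830 + 0.0575 × 0.9170
     = 0.07885000 + 0.05272750
     = 0.13157750

Step 2: Apply Bayes' theorem for P(D|+)
P(D|+) = P(+|D)P(D) / P(+)
       = 0.07885000 / 0.13157750
       = 0.5993


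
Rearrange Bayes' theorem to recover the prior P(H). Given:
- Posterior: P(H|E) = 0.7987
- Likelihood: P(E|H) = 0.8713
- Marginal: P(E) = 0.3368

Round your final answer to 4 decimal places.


From Bayes' theorem: P(H|E) = P(E|H) × P(H) / P(E)

Rearranging for P(H):
P(H) = P(H|E) × P(E) / P(E|H)
     = 0.7987 × 0.3368 / 0.8713
     = 0.26900216 / 0.8713
     = 0.3087


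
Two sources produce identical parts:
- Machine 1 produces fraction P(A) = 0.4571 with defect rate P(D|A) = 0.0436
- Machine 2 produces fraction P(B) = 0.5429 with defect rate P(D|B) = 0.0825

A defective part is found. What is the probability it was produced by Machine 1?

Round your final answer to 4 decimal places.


Let A = from Machine 1, D = defective

Given:
- P(A) = 0.4571, P(B) = 0.5429
- P(D|A) = 0.0436, P(D|B) = 0.0825

Step 1: Find P(D)
P(D) = P(D|A)P(A) + P(D|B)P(B)
     = 0.0436 × 0.4571 + 0.0825 × 0.5429
     = 0.01992956 + 0.04478925
     = 0.06471881

Step 2: Apply Bayes' theorem
P(A|D) = P(D|A)P(A) / P(D)
       = 0.01992956 / 0.06471881
       = 0.3079


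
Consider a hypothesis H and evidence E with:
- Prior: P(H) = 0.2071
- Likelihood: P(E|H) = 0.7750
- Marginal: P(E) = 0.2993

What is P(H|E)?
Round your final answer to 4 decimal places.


Using Bayes' theorem:

P(H|E) = P(E|H) × P(H) / P(E)
       = 0.7750 × 0.2071 / 0.2993
       = 0.16050250 / 0.2993
       = 0.5363

The evidence strengthens our belief in H.
Prior: 0.2071 → Posterior: 0.5363


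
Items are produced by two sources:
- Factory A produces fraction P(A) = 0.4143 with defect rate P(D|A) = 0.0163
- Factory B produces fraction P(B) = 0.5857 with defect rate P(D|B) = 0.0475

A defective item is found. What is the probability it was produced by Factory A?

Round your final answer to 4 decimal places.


Let A = from Factory A, D = defective

Given:
- P(A) = 0.4143, P(B) = 0.5857
- P(D|A) = 0.0163, P(D|B) = 0.0475

Step 1: Find P(D)
P(D) = P(D|A)P(A) + P(D|B)P(B)
     = 0.0163 × 0.4143 + 0.0475 × 0.5857
     = 0.00675309 + 0.02782075
     = 0.03457384

Step 2: Apply Bayes' theorem
P(A|D) = P(D|A)P(A) / P(D)
       = 0.00675309 / 0.03457384
       = 0.1953


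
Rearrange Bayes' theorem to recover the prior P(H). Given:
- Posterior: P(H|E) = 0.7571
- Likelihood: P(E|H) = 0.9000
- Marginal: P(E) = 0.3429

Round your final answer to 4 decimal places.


From Bayes' theorem: P(H|E) = P(E|H) × P(H) / P(E)

Rearranging for P(H):
P(H) = P(H|E) × P(E) / P(E|H)
     = 0.7571 × 0.3429 / 0.9000
     = 0.25960959 / 0.9000
     = 0.2885


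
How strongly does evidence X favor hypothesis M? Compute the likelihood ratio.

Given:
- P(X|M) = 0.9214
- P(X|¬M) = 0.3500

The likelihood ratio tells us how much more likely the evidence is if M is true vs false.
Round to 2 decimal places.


Likelihood Ratio (LR) = P(X|M) / P(X|¬M)

LR = 0.9214 / 0.3500
   = 2.63

The evidence is 2.63 times more likely if M is true than if M is false.
LR > 1, so observing X raises the odds in favor of M.


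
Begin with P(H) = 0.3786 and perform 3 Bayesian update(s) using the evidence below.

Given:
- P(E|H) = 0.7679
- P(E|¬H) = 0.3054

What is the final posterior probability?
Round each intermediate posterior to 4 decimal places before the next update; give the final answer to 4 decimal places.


Sequential Bayesian updating:

Initial prior: P(H) = 0.3786

Update 1:
  P(E) = 0.7679 × 0.3786 + 0.3054 × 0.6214 = 0.29072694 + 0.18977556 = 0.48050250
  P(H|E) = 0.29072694 / 0.48050250 = 0.6050

Update 2:
  P(E) = 0.7679 × 0.6050 + 0.3054 × 0.3950 = 0.46457950 + 0.12063300 = 0.58521250
  P(H|E) = 0.46457950 / 0.58521250 = 0.7939

Update 3:
  P(E) = 0.7679 × 0.7939 + 0.3054 × 0.2061 = 0.60963581 + 0.06294294 = 0.67257875
  P(H|E) = 0.60963581 / 0.67257875 = 0.9064

Final posterior: 0.9064


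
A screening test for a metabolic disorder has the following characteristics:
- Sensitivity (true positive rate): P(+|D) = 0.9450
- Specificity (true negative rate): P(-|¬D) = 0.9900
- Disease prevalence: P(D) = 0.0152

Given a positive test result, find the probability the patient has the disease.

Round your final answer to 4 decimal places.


Let D = has disease, + = positive test

Given:
- P(D) = 0.0152 (prevalence)
- P(+|D) = 0.9450 (sensitivity)
- P(-|¬D) = 0.9900 (specificity)
- P(+|¬D) = 0.0100 (false positive rate = 1 - specificity)

Step 1: Find P(+)
P(+) = P(+|D)P(D) + P(+|¬D)P(¬D)
     = 0.9450 × 0.0152 + 0.0100 × 0.9848
     = 0.01436400 + 0.00984800
     = 0.02421200

Step 2: Apply Bayes' theorem for P(D|+)
P(D|+) = P(+|D)P(D) / P(+)
       = 0.01436400 / 0.02421200
       = 0.5933


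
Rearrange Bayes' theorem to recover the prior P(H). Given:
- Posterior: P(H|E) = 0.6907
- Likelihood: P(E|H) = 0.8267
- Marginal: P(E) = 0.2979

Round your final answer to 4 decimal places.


From Bayes' theorem: P(H|E) = P(E|H) × P(H) / P(E)

Rearranging for P(H):
P(H) = P(H|E) × P(E) / P(E|H)
     = 0.6907 × 0.2979 / 0.8267
     = 0.20575953 / 0.8267
     = 0.2489


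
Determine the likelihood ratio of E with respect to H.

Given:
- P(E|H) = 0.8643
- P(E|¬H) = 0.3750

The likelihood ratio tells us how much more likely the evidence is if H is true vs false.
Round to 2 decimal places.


Likelihood Ratio (LR) = P(E|H) / P(E|¬H)

LR = 0.8643 / 0.3750
   = 2.30

The evidence is 2.30 times more likely if H is true than if H is false.
LR > 1, so observing E raises the odds in favor of H.


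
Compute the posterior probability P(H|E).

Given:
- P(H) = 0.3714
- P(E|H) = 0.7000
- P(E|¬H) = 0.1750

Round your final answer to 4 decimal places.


Bayes' theorem: P(H|E) = P(E|H) × P(H) / P(E)

Step 1: Calculate P(E) using law of total probability
P(E) = P(E|H)P(H) + P(E|¬H)P(¬H)
     = 0.7000 × 0.3714 + 0.1750 × 0.6286
     = 0.25998000 + 0.11000500
     = 0.36998500

Step 2: Apply Bayes' theorem
P(H|E) = P(E|H) × P(H) / P(E)
       = 0.25998000 / 0.36998500
       = 0.7027


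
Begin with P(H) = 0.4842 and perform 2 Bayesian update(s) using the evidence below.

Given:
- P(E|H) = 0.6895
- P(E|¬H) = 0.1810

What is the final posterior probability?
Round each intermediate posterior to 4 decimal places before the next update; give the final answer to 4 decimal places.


Sequential Bayesian updating:

Initial prior: P(H) = 0.4842

Update 1:
  P(E) = 0.6895 × 0.4842 + 0.1810 × 0.5158 = 0.33385590 + 0.09335980 = 0.42721570
  P(H|E) = 0.33385590 / 0.42721570 = 0.7815

Update 2:
  P(E) = 0.6895 × 0.7815 + 0.1810 × 0.2185 = 0.53884425 + 0.03954850 = 0.57839275
  P(H|E) = 0.53884425 / 0.57839275 = 0.9316

Final posterior: 0.9316


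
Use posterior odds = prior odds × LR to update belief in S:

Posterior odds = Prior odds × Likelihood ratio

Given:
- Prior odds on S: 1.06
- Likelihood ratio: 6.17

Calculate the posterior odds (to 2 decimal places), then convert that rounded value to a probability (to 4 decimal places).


Step 1: Calculate posterior odds
Posterior odds = Prior odds × LR
               = 1.06 × 6.17
               = 6.54

Step 2: Convert to probability
P(S|E) = Posterior odds / (1 + Posterior odds)
       = 6.54 / (1 + 6.54)
       = 6.54 / 7.54
       = 0.8674

The evidence increased P(S) from 0.5146 to 0.8674.


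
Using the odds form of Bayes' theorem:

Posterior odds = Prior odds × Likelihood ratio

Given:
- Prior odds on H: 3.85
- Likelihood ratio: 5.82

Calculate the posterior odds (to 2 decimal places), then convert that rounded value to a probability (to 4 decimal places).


Step 1: Calculate posterior odds
Posterior odds = Prior odds × LR
               = 3.85 × 5.82
               = 22.41

Step 2: Convert to probability
P(H|E) = Posterior odds / (1 + Posterior odds)
       = 22.41 / (1 + 22.41)
       = 22.41 / 23.41
       = 0.9573

The evidence increased P(H) from 0.7938 to 0.9573.


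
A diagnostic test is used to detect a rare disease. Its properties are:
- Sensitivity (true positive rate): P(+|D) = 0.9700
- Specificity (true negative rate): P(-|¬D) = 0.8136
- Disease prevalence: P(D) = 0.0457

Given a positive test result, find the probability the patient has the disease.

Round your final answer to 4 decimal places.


Let D = has disease, + = positive test

Given:
- P(D) = 0.0457 (prevalence)
- P(+|D) = 0.9700 (sensitivity)
- P(-|¬D) = 0.8136 (specificity)
- P(+|¬D) = 0.1864 (false positive rate = 1 - specificity)

Step 1: Find P(+)
P(+) = P(+|D)P(D) + P(+|¬D)P(¬D)
     = 0.9700 × 0.0457 + 0.1864 × 0.9543
     = 0.04432900 + 0.17788152
     = 0.22221052

Step 2: Apply Bayes' theorem for P(D|+)
P(D|+) = P(+|D)P(D) / P(+)
       = 0.04432900 / 0.22221052
       = 0.1995


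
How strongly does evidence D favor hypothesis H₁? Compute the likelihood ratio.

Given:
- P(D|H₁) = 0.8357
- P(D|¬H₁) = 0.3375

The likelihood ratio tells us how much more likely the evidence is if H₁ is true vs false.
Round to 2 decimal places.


Likelihood Ratio (LR) = P(D|H₁) / P(D|¬H₁)

LR = 0.8357 / 0.3375
   = 2.48

The evidence is 2.48 times more likely if H₁ is true than if H₁ is false.
Because LR exceeds 1, D is evidence for H₁.


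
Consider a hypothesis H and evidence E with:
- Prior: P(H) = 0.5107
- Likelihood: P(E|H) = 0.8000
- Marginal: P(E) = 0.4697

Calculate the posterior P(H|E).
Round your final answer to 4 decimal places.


Using Bayes' theorem:

P(H|E) = P(E|H) × P(H) / P(E)
       = 0.8000 × 0.5107 / 0.4697
       = 0.40856000 / 0.4697
       = 0.8698

The evidence strengthens our belief in H.
Prior: 0.5107 → Posterior: 0.8698


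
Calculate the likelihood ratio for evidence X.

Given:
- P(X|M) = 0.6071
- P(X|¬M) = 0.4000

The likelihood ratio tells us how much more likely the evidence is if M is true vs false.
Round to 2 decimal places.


Likelihood Ratio (LR) = P(X|M) / P(X|¬M)

LR = 0.6071 / 0.4000
   = 1.52

The evidence is 1.52 times more likely if M is true than if M is false.
LR > 1, so observing X raises the odds in favor of M.


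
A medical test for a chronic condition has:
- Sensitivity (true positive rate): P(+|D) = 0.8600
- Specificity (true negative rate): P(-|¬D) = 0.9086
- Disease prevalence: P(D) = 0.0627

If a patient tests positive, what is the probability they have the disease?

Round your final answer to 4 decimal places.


Let D = has disease, + = positive test

Given:
- P(D) = 0.0627 (prevalence)
- P(+|D) = 0.8600 (sensitivity)
- P(-|¬D) = 0.9086 (specificity)
- P(+|¬D) = 0.0914 (false positive rate = 1 - specificity)

Step 1: Find P(+)
P(+) = P(+|D)P(D) + P(+|¬D)P(¬D)
     = 0.8600 × 0.0627 + 0.0914 × 0.9373
     = 0.05392200 + 0.08566922
     = 0.13959122

Step 2: Apply Bayes' theorem for P(D|+)
P(D|+) = P(+|D)P(D) / P(+)
       = 0.05392200 / 0.13959122
       = 0.3863


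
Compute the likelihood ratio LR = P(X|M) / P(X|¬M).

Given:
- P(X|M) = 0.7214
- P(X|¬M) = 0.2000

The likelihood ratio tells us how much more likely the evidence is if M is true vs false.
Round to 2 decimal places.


Likelihood Ratio (LR) = P(X|M) / P(X|¬M)

LR = 0.7214 / 0.2000
   = 3.61

The evidence is 3.61 times more likely if M is true than if M is false.
Because LR exceeds 1, X is evidence for M.


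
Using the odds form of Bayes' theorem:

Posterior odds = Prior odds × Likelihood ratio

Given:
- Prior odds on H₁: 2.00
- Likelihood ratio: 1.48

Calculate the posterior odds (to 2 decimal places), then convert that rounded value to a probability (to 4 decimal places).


Step 1: Calculate posterior odds
Posterior odds = Prior odds × LR
               = 2.00 × 1.48
               = 2.96

Step 2: Convert to probability
P(H₁|E) = Posterior odds / (1 + Posterior odds)
       = 2.96 / (1 + 2.96)
       = 2.96 / 3.96
       = 0.7475

The evidence increased P(H₁) from 0.6667 to 0.7475.


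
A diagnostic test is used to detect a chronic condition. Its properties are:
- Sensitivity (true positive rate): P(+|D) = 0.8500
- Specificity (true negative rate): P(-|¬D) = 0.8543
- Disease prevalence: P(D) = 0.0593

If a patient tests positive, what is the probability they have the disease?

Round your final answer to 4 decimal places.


Let D = has disease, + = positive test

Given:
- P(D) = 0.0593 (prevalence)
- P(+|D) = 0.8500 (sensitivity)
- P(-|¬D) = 0.8543 (specificity)
- P(+|¬D) = 0.1457 (false positive rate = 1 - specificity)

Step 1: Find P(+)
P(+) = P(+|D)P(D) + P(+|¬D)P(¬D)
     = 0.8500 × 0.0593 + 0.1457 × 0.9407
     = 0.05040500 + 0.13705999
     = 0.18746499

Step 2: Apply Bayes' theorem for P(D|+)
P(D|+) = P(+|D)P(D) / P(+)
       = 0.05040500 / 0.18746499
       = 0.2689


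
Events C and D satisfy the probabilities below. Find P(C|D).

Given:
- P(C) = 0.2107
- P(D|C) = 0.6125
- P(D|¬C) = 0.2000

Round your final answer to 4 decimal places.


Bayes' theorem: P(C|D) = P(D|C) × P(C) / P(D)

Step 1: Calculate P(D) using law of total probability
P(D) = P(D|C)P(C) + P(D|¬C)P(¬C)
     = 0.6125 × 0.2107 + 0.2000 × 0.7893
     = 0.12905375 + 0.15786000
     = 0.28691375

Step 2: Apply Bayes' theorem
P(C|D) = P(D|C) × P(C) / P(D)
       = 0.12905375 / 0.28691375
       = 0.4498


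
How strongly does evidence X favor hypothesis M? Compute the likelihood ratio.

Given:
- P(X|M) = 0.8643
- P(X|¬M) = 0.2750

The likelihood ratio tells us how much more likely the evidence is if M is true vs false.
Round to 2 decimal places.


Likelihood Ratio (LR) = P(X|M) / P(X|¬M)

LR = 0.8643 / 0.2750
   = 3.14

The evidence is 3.14 times more likely if M is true than if M is false.
Because LR exceeds 1, X is evidence for M.


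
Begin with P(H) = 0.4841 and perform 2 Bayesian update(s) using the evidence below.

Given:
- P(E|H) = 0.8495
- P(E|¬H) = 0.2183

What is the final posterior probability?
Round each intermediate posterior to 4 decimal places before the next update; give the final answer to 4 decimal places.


Sequential Bayesian updating:

Initial prior: P(H) = 0.4841

Update 1:
  P(E) = 0.8495 × 0.4841 + 0.2183 × 0.5159 = 0.41124295 + 0.11262097 = 0.52386392
  P(H|E) = 0.41124295 / 0.52386392 = 0.7850

Update 2:
  P(E) = 0.8495 × 0.7850 + 0.2183 × 0.2150 = 0.66685750 + 0.04693450 = 0.71379200
  P(H|E) = 0.66685750 / 0.71379200 = 0.9342

Final posterior: 0.9342
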